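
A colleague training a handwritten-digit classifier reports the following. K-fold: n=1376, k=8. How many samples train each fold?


Fold size = 1376/8 = 172
Training per fold = 1376 - 172 = 1204

1204


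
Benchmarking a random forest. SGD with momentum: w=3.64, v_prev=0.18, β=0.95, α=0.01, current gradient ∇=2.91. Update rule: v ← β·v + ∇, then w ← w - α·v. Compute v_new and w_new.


v_new = 0.95·0.18 + 2.91 = 0.171 + 2.91 = 3.081
w_new = 3.64 - 0.01·3.081 = 3.64 - 0.03081 = 3.60919

v_new=3.081, w_new=3.60919


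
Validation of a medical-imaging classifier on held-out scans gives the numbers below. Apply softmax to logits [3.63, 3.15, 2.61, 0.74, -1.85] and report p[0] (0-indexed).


Exponentials: e^3.63=37.7128, e^3.15=23.3361, e^2.61=13.5991, e^0.74=2.0959, e^-1.85=0.1572
Sum = 76.9011
Softmax = [0.4904, 0.3035, 0.1768, 0.0273, 0.002]
p[0] = 37.7128/76.9011 = 0.4904

0.4904


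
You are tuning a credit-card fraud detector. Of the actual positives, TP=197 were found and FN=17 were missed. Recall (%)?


Recall = TP/(TP+FN)
= 197/(197+17)
= 197/214 = 92.06%

92.06%


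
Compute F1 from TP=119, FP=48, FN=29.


Precision = 119/167 = 0.7126
Recall = 119/148 = 0.8041
F1 = 2·P·R/(P+R) = 2·TP/(2·TP+FP+FN) = 238/(238+48+29) = 238/315 = 0.7556

0.7556


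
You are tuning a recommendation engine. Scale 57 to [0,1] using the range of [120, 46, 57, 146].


min=46, max=146
(57-46)/(146-46) = 11/100 = 0.11

0.11


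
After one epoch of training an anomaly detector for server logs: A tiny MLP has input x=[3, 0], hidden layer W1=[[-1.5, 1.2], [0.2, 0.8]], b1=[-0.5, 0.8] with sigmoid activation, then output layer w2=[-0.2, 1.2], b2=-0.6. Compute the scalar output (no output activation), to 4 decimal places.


z1[0] = (-1.5)·(3) + (1.2)·(0) - 0.5 = -5.0
z1[1] = (0.2)·(3) + (0.8)·(0) + 0.8 = 1.4
h = sigmoid(z1) = [0.0067, 0.8022]
output = (-0.2)·(0.0067) + (1.2)·(0.8022) - 0.6 = 0.3613

0.3613


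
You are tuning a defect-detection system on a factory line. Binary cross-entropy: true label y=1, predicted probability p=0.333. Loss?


BCE = -[y·ln(p) + (1-y)·ln(1-p)]
= -1·ln(0.333) - 0
= -ln(0.333) = 1.0996

1.0996


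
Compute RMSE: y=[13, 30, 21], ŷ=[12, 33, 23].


MSE = 14/3 = 4.6667
RMSE = √(14/3) = 2.1602

2.1602


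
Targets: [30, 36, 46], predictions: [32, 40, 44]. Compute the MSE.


Squared errors: (30-32)²=4, (36-40)²=16, (46-44)²=4
Sum = 24
MSE = 24/3 = 8

8


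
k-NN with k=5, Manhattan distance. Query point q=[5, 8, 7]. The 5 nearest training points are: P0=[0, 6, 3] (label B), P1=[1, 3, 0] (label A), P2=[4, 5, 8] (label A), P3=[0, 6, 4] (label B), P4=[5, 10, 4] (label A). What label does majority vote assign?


d(q,P0) = 11  (label B)
d(q,P1) = 16  (label A)
d(q,P2) = 5  (label A)
d(q,P3) = 10  (label B)
d(q,P4) = 5  (label A)
Votes: A=3, B=2
Majority → A

A


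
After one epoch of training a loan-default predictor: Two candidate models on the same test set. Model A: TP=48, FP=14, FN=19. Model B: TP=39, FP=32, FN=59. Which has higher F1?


Model A: P=48/62=0.7742, R=48/67=0.7164, F1=2PR/(P+R)=2TP/(2TP+FP+FN)=96/129=0.7442
Model B: P=39/71=0.5493, R=39/98=0.398, F1=2PR/(P+R)=2TP/(2TP+FP+FN)=78/169=0.4615
0.7442 > 0.4615 → Model A

Model A


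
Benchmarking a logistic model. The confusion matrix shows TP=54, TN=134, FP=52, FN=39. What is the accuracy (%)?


Accuracy = (TP+TN)/(TP+TN+FP+FN)
= (54+134)/(279)
= 188/279 = 67.38%

67.38%


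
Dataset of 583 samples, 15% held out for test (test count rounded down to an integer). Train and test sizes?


Test = ⌊583·15/100⌋ = 87
Train = 583 - 87 = 496

Train: 496, Test: 87


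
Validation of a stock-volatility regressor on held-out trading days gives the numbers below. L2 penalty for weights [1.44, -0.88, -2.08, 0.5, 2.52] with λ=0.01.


‖w‖₂² = (1.44)² + (-0.88)² + (-2.08)² + (0.5)² + (2.52)²
     = 2.0736 + 0.7744 + 4.3264 + 0.25 + 6.3504
     = 13.7748
λ·‖w‖₂² = 0.01·13.7748 = 0.137748

0.137748


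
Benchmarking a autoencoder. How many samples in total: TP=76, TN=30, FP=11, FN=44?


Total = TP + TN + FP + FN
= 76 + 30 + 11 + 44
= 161
(Predicted positive: 87, predicted negative: 74)

161


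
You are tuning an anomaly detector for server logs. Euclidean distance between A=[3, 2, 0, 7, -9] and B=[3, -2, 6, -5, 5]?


d = √((3-3)² + (2+ 2)² + (0-6)² + (7+ 5)² + (-9-5)²)
  = √(0 + 16 + 36 + 144 + 196)
  = √392 = 19.799

19.799


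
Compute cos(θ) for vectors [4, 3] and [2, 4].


A·B = 4·2 + 3·4 = 20
‖A‖ = √25 = 5, ‖B‖ = √20 = 4.4721
cos = 20/(√25·√20) = 20/√500 = 0.8944

0.8944


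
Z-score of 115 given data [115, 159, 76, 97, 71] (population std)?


μ = 103.6, σ = 31.8346
z = (115 - 103.6)/31.8346 = 0.3581

0.3581


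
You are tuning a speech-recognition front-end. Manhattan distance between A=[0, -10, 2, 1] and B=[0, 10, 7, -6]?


d = |0-0| + |-10-10| + |2-7| + |1+ 6|
  = 0 + 20 + 5 + 7
  = 32

32


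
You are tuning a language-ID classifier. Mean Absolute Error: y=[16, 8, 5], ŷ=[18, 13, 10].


Absolute errors: |16-18|=2, |8-13|=5, |5-10|=5
Sum = 12
MAE = 12/3 = 4

4


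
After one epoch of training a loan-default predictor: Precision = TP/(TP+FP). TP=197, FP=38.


Precision = TP/(TP+FP)
= 197/(197+38)
= 197/235 = 83.83%

83.83%


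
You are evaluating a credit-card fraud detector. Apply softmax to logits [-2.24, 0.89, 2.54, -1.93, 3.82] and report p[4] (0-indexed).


Exponentials: e^-2.24=0.1065, e^0.89=2.4351, e^2.54=12.6797, e^-1.93=0.1451, e^3.82=45.6042
Sum = 60.9706
Softmax = [0.0017, 0.0399, 0.208, 0.0024, 0.748]
p[4] = 45.6042/60.9706 = 0.748

0.748


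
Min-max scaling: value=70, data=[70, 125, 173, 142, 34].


min=34, max=173
(70-34)/(173-34) = 36/139 = 0.259

0.259


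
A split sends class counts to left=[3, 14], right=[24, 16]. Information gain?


Parent = [27, 30], H_parent = 0.998
H_left = 0.6723 (n=17), H_right = 0.971 (n=40)
H_children = (17/57)·0.6723 + (40/57)·0.971 = 0.8819
IG = 0.998 - 0.8819 = 0.1161

0.1161


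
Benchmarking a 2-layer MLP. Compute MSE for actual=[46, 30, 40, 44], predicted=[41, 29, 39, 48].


Squared errors: (46-41)²=25, (30-29)²=1, (40-39)²=1, (44-48)²=16
Sum = 43
MSE = 43/4 = 43/4

43/4


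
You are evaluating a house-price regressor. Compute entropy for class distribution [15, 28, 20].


Probabilities: [15/63, 28/63, 20/63] ≈ [0.2381, 0.4444, 0.3175]
H = -((15/63)·log₂(15/63) + (28/63)·log₂(28/63) + (20/63)·log₂(20/63))
  = 1.5384 bits

1.5384 bits


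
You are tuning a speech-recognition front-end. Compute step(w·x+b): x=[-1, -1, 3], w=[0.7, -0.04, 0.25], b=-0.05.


z = (-1)·(0.7) + (-1)·(-0.04) + (3)·(0.25) - 0.05
  = 0.04
step(z) = 1 (z≥0)

1


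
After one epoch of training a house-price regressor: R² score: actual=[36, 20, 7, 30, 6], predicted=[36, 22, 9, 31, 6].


ȳ = 19.8
SS_res = Σ(y-ŷ)² = 9
SS_tot = Σ(y-ȳ)² = 720.8
R² = 1 - SS_res/SS_tot = 1 - 0.0125 = 0.9875

0.9875


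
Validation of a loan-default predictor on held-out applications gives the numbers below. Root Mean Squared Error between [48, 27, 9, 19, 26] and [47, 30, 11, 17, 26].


MSE = 18/5 = 3.6
RMSE = √(18/5) = 1.8974

1.8974


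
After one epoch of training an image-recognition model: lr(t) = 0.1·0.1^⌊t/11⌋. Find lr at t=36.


n_drops = ⌊36/11⌋ = 3
lr = 0.1·0.1^3 = 0.1·0.001 = 0.0001

0.0001


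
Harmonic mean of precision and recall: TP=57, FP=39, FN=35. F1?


Precision = 57/96 = 0.5938
Recall = 57/92 = 0.6196
F1 = 2·P·R/(P+R) = 2·TP/(2·TP+FP+FN) = 114/(114+39+35) = 114/188 = 0.6064

0.6064


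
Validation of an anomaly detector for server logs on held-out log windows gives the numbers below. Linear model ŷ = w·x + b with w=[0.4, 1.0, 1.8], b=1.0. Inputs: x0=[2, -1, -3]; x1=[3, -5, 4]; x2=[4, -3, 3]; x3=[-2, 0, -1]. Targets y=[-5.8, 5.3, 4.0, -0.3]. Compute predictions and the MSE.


ŷ0 = (0.4)·(2) + (1.0)·(-1) + (1.8)·(-3) + 1.0 = -4.6
ŷ1 = (0.4)·(3) + (1.0)·(-5) + (1.8)·(4) + 1.0 = 4.4
ŷ2 = (0.4)·(4) + (1.0)·(-3) + (1.8)·(3) + 1.0 = 5.0
ŷ3 = (0.4)·(-2) + (1.0)·(0) + (1.8)·(-1) + 1.0 = -1.6
errors² = [1.44, 0.81, 1.0, 1.69]
MSE = 4.9400/4 = 1.235

1.235


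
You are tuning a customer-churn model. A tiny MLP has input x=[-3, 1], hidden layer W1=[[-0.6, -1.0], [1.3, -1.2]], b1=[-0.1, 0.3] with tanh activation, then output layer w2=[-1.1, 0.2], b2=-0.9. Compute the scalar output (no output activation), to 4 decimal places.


z1[0] = (-0.6)·(-3) + (-1.0)·(1) - 0.1 = 0.7
z1[1] = (1.3)·(-3) + (-1.2)·(1) + 0.3 = -4.8
h = tanh(z1) = [0.6044, -0.9999]
output = (-1.1)·(0.6044) + (0.2)·(-0.9999) - 0.9 = -1.7648

-1.7648


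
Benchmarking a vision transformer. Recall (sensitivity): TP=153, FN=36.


Recall = TP/(TP+FN)
= 153/(153+36)
= 153/189 = 80.95%

80.95%


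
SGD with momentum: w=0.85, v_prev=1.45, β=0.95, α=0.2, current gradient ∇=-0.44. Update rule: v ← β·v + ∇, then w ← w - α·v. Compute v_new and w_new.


v_new = 0.95·1.45 - 0.44 = 1.3775 - 0.44 = 0.9375
w_new = 0.85 - 0.2·0.9375 = 0.85 - 0.1875 = 0.6625

v_new=0.9375, w_new=0.6625


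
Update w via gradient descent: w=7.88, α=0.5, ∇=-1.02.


w_new = w - α·∇
= 7.88 - 0.5·-1.02
= 7.88 + 0.51
= 8.39

8.39


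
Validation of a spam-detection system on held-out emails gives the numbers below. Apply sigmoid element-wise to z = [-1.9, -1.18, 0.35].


σ(-1.9) = 1/(1+e^1.9) = 0.1301
σ(-1.18) = 1/(1+e^1.18) = 0.2351
σ(0.35) = 1/(1+e^-0.35) = 0.5866
result = [0.1301, 0.2351, 0.5866]

[0.1301, 0.2351, 0.5866]


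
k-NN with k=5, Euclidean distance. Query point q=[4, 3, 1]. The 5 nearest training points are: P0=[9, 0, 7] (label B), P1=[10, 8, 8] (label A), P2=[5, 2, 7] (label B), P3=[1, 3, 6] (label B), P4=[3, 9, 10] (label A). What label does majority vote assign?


d(q,P0) = 8.3666  (label B)
d(q,P1) = 10.4881  (label A)
d(q,P2) = 6.1644  (label B)
d(q,P3) = 5.831  (label B)
d(q,P4) = 10.8628  (label A)
Votes: A=2, B=3
Majority → B

B


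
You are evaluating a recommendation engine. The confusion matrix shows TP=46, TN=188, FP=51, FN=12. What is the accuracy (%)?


Accuracy = (TP+TN)/(TP+TN+FP+FN)
= (46+188)/(297)
= 234/297 = 78.79%

78.79%


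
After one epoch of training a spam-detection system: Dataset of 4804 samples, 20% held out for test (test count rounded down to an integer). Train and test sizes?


Test = ⌊4804·20/100⌋ = 960
Train = 4804 - 960 = 3844

Train: 3844, Test: 960


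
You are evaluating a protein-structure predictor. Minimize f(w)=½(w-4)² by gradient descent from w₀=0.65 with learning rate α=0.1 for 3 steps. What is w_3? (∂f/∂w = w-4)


step 1: grad = 0.65-4 = -3.35; w = 0.65 - 0.1·(-3.35) = 0.985
step 2: grad = 0.985-4 = -3.015; w = 0.985 - 0.1·(-3.015) = 1.2865
step 3: grad = 1.2865-4 = -2.7135; w = 1.2865 - 0.1·(-2.7135) = 1.55785

1.55785


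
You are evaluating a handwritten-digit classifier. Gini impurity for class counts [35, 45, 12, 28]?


Probabilities: [35/120, 45/120, 12/120, 28/120] ≈ [0.2917, 0.375, 0.1, 0.2333]
Σpᵢ² = (1225 + 2025 + 144 + 784)/120² = 4178/14400
Gini = 1 - Σpᵢ² = 1 - 4178/14400 = 0.7099

0.7099


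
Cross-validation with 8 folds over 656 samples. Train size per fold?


Fold size = 656/8 = 82
Training per fold = 656 - 82 = 574

574


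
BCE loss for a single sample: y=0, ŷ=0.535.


BCE = -[y·ln(p) + (1-y)·ln(1-p)]
= -0 - 1·ln(1-0.535)
= -ln(0.465) = 0.7657

0.7657


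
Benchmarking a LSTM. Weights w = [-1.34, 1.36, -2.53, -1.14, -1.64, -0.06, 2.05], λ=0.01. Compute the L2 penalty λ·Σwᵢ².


‖w‖₂² = (-1.34)² + (1.36)² + (-2.53)² + (-1.14)² + (-1.64)² + (-0.06)² + (2.05)²
     = 1.7956 + 1.8496 + 6.4009 + 1.2996 + 2.6896 + 0.0036 + 4.2025
     = 18.2414
λ·‖w‖₂² = 0.01·18.2414 = 0.182414

0.182414


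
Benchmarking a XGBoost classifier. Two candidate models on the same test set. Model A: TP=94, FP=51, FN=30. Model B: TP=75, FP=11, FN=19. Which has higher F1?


Model A: P=94/145=0.6483, R=94/124=0.7581, F1=2PR/(P+R)=2TP/(2TP+FP+FN)=188/269=0.6989
Model B: P=75/86=0.8721, R=75/94=0.7979, F1=2PR/(P+R)=2TP/(2TP+FP+FN)=150/180=0.8333
0.6989 < 0.8333 → Model B

Model B


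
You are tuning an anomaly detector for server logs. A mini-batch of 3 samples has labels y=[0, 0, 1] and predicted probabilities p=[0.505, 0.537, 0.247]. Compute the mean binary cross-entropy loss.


L[0] = -ln(1-0.505) = -ln(0.495) = 0.7032
L[1] = -ln(1-0.537) = -ln(0.463) = 0.77
L[2] = -ln(0.247) = 1.3984
mean = (0.7032 + 0.77 + 1.3984)/3 = 0.9572

0.9572


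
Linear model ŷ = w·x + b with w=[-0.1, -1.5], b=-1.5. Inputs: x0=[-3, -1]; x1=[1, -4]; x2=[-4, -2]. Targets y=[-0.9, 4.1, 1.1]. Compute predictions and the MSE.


ŷ0 = (-0.1)·(-3) + (-1.5)·(-1) - 1.5 = 0.3
ŷ1 = (-0.1)·(1) + (-1.5)·(-4) - 1.5 = 4.4
ŷ2 = (-0.1)·(-4) + (-1.5)·(-2) - 1.5 = 1.9
errors² = [1.44, 0.09, 0.64]
MSE = 2.1700/3 = 0.7233

0.7233


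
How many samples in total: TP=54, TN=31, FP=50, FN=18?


Total = TP + TN + FP + FN
= 54 + 31 + 50 + 18
= 153
(Predicted positive: 104, predicted negative: 49)

153


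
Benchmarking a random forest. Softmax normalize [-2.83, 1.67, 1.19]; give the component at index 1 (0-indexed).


Exponentials: e^-2.83=0.059, e^1.67=5.3122, e^1.19=3.2871
Sum = 8.6583
Softmax = [0.0068, 0.6135, 0.3796]
p[1] = 5.3122/8.6583 = 0.6135

0.6135


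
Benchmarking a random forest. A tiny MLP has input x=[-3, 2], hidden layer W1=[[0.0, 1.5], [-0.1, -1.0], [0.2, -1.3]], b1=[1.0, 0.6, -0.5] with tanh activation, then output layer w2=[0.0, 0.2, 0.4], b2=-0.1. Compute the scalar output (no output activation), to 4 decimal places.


z1[0] = (0.0)·(-3) + (1.5)·(2) + 1.0 = 4.0
z1[1] = (-0.1)·(-3) + (-1.0)·(2) + 0.6 = -1.1
z1[2] = (0.2)·(-3) + (-1.3)·(2) - 0.5 = -3.7
h = tanh(z1) = [0.9993, -0.8005, -0.9988]
output = (0.0)·(0.9993) + (0.2)·(-0.8005) + (0.4)·(-0.9988) - 0.1 = -0.6596

-0.6596


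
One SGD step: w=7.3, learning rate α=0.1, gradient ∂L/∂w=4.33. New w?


w_new = w - α·∇
= 7.3 - 0.1·4.33
= 7.3 - 0.433
= 6.867

6.867


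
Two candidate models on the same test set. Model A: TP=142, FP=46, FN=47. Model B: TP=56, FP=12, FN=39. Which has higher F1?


Model A: P=142/188=0.7553, R=142/189=0.7513, F1=2PR/(P+R)=2TP/(2TP+FP+FN)=284/377=0.7533
Model B: P=56/68=0.8235, R=56/95=0.5895, F1=2PR/(P+R)=2TP/(2TP+FP+FN)=112/163=0.6871
0.7533 > 0.6871 → Model A

Model A


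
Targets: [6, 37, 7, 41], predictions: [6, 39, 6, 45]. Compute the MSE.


Squared errors: (6-6)²=0, (37-39)²=4, (7-6)²=1, (41-45)²=16
Sum = 21
MSE = 21/4 = 21/4

21/4


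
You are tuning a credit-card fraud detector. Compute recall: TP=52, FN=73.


Recall = TP/(TP+FN)
= 52/(52+73)
= 52/125 = 41.6%

41.6%


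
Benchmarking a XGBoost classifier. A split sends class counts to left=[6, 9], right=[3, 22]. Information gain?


Parent = [9, 31], H_parent = 0.7692
H_left = 0.971 (n=15), H_right = 0.5294 (n=25)
H_children = (15/40)·0.971 + (25/40)·0.5294 = 0.695
IG = 0.7692 - 0.695 = 0.0742

0.0742


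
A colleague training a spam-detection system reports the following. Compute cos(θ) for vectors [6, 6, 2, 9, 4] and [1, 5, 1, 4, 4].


A·B = 6·1 + 6·5 + 2·1 + 9·4 + 4·4 = 90
‖A‖ = √173 = 13.1529, ‖B‖ = √59 = 7.6811
cos = 90/(√173·√59) = 90/√10207 = 0.8908

0.8908


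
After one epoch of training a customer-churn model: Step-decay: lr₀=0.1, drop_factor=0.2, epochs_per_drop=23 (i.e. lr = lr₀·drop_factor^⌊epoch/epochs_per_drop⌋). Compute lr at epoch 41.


n_drops = ⌊41/23⌋ = 1
lr = 0.1·0.2^1 = 0.1·0.2 = 0.02

0.02


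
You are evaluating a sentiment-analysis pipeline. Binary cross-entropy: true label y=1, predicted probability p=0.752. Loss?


BCE = -[y·ln(p) + (1-y)·ln(1-p)]
= -1·ln(0.752) - 0
= -ln(0.752) = 0.285

0.285


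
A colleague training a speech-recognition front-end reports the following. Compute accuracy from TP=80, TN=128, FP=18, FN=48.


Accuracy = (TP+TN)/(TP+TN+FP+FN)
= (80+128)/(274)
= 208/274 = 75.91%

75.91%


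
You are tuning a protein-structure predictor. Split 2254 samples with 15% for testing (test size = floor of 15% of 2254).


Test = ⌊2254·15/100⌋ = 338
Train = 2254 - 338 = 1916

Train: 1916, Test: 338


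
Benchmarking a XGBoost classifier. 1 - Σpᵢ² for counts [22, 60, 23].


Probabilities: [22/105, 60/105, 23/105] ≈ [0.2095, 0.5714, 0.219]
Σpᵢ² = (484 + 3600 + 529)/105² = 4613/11025
Gini = 1 - Σpᵢ² = 1 - 4613/11025 = 0.5816

0.5816


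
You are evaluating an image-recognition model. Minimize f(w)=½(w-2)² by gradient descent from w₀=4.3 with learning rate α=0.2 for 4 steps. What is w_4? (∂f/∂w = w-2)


step 1: grad = 4.3-2 = 2.3; w = 4.3 - 0.2·(2.3) = 3.84
step 2: grad = 3.84-2 = 1.84; w = 3.84 - 0.2·(1.84) = 3.472
step 3: grad = 3.472-2 = 1.472; w = 3.472 - 0.2·(1.472) = 3.1776
step 4: grad = 3.1776-2 = 1.1776; w = 3.1776 - 0.2·(1.1776) = 2.94208

2.94208


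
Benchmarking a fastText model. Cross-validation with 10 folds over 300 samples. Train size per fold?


Fold size = 300/10 = 30
Training per fold = 300 - 30 = 270

270


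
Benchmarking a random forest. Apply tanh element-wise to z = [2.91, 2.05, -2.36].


tanh(2.91) = 0.9941
tanh(2.05) = 0.9674
tanh(-2.36) = -0.9823
result = [0.9941, 0.9674, -0.9823]

[0.9941, 0.9674, -0.9823]


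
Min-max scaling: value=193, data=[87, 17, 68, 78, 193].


min=17, max=193
(193-17)/(193-17) = 176/176 = 1.0

1.0


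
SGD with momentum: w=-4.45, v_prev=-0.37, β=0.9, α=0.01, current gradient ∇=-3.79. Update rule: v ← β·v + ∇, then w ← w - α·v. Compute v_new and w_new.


v_new = 0.9·-0.37 - 3.79 = -0.333 - 3.79 = -4.123
w_new = -4.45 - 0.01·-4.123 = -4.45 + 0.04123 = -4.40877

v_new=-4.123, w_new=-4.40877


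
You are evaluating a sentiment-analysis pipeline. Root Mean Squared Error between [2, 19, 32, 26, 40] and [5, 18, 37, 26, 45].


MSE = 60/5 = 12
RMSE = √(60/5) = 3.4641

3.4641


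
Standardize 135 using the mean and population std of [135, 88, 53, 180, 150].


μ = 121.2, σ = 45.2345
z = (135 - 121.2)/45.2345 = 0.3051

0.3051


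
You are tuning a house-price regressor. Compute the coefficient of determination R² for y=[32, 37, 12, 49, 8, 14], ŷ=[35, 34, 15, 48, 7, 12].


ȳ = 25.3333
SS_res = Σ(y-ŷ)² = 33
SS_tot = Σ(y-ȳ)² = 1347.33
R² = 1 - SS_res/SS_tot = 1 - 0.0245 = 0.9755

0.9755


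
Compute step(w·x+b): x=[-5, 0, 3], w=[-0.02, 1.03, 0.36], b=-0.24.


z = (-5)·(-0.02) + (0)·(1.03) + (3)·(0.36) - 0.24
  = 0.94
step(z) = 1 (z≥0)

1


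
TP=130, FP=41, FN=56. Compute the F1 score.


Precision = 130/171 = 0.7602
Recall = 130/186 = 0.6989
F1 = 2·P·R/(P+R) = 2·TP/(2·TP+FP+FN) = 260/(260+41+56) = 260/357 = 0.7283

0.7283


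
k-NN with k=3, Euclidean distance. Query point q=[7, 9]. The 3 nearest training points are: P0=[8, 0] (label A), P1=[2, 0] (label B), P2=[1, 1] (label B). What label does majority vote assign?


d(q,P0) = 9.0554  (label A)
d(q,P1) = 10.2956  (label B)
d(q,P2) = 10.0  (label B)
Votes: A=1, B=2
Majority → B

B


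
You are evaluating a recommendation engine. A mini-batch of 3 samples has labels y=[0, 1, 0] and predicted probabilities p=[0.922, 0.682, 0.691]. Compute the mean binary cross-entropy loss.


L[0] = -ln(1-0.922) = -ln(0.078) = 2.551
L[1] = -ln(0.682) = 0.3827
L[2] = -ln(1-0.691) = -ln(0.309) = 1.1744
mean = (2.551 + 0.3827 + 1.1744)/3 = 1.3694

1.3694


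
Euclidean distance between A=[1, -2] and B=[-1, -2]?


d = √((1+ 1)² + (-2+ 2)²)
  = √(4 + 0)
  = √4 = 2.0

2.0


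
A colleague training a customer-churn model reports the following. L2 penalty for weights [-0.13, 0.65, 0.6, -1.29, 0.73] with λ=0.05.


‖w‖₂² = (-0.13)² + (0.65)² + (0.6)² + (-1.29)² + (0.73)²
     = 0.0169 + 0.4225 + 0.36 + 1.6641 + 0.5329
     = 2.9964
λ·‖w‖₂² = 0.05·2.9964 = 0.14982

0.14982


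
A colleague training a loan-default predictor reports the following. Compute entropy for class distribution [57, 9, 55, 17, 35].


Probabilities: [57/173, 9/173, 55/173, 17/173, 35/173] ≈ [0.3295, 0.052, 0.3179, 0.0983, 0.2023]
H = -((57/173)·log₂(57/173) + (9/173)·log₂(9/173) + (55/173)·log₂(55/173) + (17/173)·log₂(17/173) + (35/173)·log₂(35/173))
  = 2.0705 bits

2.0705 bits


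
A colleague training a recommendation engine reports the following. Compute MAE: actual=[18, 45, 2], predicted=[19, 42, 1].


Absolute errors: |18-19|=1, |45-42|=3, |2-1|=1
Sum = 5
MAE = 5/3 = 5/3

5/3


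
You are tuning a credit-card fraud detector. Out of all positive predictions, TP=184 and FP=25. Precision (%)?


Precision = TP/(TP+FP)
= 184/(184+25)
= 184/209 = 88.04%

88.04%


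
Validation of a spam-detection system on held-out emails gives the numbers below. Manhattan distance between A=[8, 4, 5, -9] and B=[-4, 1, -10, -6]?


d = |8+ 4| + |4-1| + |5+ 10| + |-9+ 6|
  = 12 + 3 + 15 + 3
  = 33

33


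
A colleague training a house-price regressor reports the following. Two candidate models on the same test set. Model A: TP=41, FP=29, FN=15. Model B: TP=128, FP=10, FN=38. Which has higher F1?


Model A: P=41/70=0.5857, R=41/56=0.7321, F1=2PR/(P+R)=2TP/(2TP+FP+FN)=82/126=0.6508
Model B: P=128/138=0.9275, R=128/166=0.7711, F1=2PR/(P+R)=2TP/(2TP+FP+FN)=256/304=0.8421
0.6508 < 0.8421 → Model B

Model B


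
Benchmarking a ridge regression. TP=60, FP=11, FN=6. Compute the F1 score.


Precision = 60/71 = 0.8451
Recall = 60/66 = 0.9091
F1 = 2·P·R/(P+R) = 2·TP/(2·TP+FP+FN) = 120/(120+11+6) = 120/137 = 0.8759

0.8759


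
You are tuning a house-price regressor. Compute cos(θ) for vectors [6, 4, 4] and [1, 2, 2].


A·B = 6·1 + 4·2 + 4·2 = 22
‖A‖ = √68 = 8.2462, ‖B‖ = √9 = 3
cos = 22/(√68·√9) = 22/√612 = 0.8893

0.8893


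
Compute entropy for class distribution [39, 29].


Probabilities: [39/68, 29/68] ≈ [0.5735, 0.4265]
H = -((39/68)·log₂(39/68) + (29/68)·log₂(29/68))
  = 0.9843 bits

0.9843 bits


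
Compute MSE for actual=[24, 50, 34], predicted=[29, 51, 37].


Squared errors: (24-29)²=25, (50-51)²=1, (34-37)²=9
Sum = 35
MSE = 35/3 = 35/3

35/3


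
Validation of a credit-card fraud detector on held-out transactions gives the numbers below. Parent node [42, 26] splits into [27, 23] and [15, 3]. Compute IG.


Parent = [42, 26], H_parent = 0.9597
H_left = 0.9954 (n=50), H_right = 0.65 (n=18)
H_children = (50/68)·0.9954 + (18/68)·0.65 = 0.904
IG = 0.9597 - 0.904 = 0.0557

0.0557


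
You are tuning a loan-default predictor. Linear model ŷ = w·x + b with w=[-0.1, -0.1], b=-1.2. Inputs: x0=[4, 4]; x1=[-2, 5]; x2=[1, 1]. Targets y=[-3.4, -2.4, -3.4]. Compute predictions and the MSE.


ŷ0 = (-0.1)·(4) + (-0.1)·(4) - 1.2 = -2.0
ŷ1 = (-0.1)·(-2) + (-0.1)·(5) - 1.2 = -1.5
ŷ2 = (-0.1)·(1) + (-0.1)·(1) - 1.2 = -1.4
errors² = [1.96, 0.81, 4.0]
MSE = 6.7700/3 = 2.2567

2.2567


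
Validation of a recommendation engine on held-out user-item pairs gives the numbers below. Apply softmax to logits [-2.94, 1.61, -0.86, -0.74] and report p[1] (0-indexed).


Exponentials: e^-2.94=0.0529, e^1.61=5.0028, e^-0.86=0.4232, e^-0.74=0.4771
Sum = 5.956
Softmax = [0.0089, 0.84, 0.071, 0.0801]
p[1] = 5.0028/5.956 = 0.84

0.84


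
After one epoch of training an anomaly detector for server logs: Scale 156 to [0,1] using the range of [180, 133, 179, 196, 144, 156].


min=133, max=196
(156-133)/(196-133) = 23/63 = 0.3651

0.3651


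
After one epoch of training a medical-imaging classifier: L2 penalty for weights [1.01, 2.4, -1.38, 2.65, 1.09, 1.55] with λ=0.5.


‖w‖₂² = (1.01)² + (2.4)² + (-1.38)² + (2.65)² + (1.09)² + (1.55)²
     = 1.0201 + 5.76 + 1.9044 + 7.0225 + 1.1881 + 2.4025
     = 19.2976
λ·‖w‖₂² = 0.5·19.2976 = 9.6488

9.6488


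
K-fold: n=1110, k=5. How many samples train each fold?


Fold size = 1110/5 = 222
Training per fold = 1110 - 222 = 888

888


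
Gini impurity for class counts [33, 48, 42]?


Probabilities: [33/123, 48/123, 42/123] ≈ [0.2683, 0.3902, 0.3415]
Σpᵢ² = (1089 + 2304 + 1764)/123² = 5157/15129
Gini = 1 - Σpᵢ² = 1 - 5157/15129 = 0.6591

0.6591


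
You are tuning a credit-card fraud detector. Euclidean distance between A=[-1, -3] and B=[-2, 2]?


d = √((-1+ 2)² + (-3-2)²)
  = √(1 + 25)
  = √26 = 5.099

5.099


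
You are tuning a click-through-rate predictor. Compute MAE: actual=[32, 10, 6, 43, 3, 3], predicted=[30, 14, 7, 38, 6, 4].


Absolute errors: |32-30|=2, |10-14|=4, |6-7|=1, |43-38|=5, |3-6|=3, |3-4|=1
Sum = 16
MAE = 16/6 = 8/3

8/3


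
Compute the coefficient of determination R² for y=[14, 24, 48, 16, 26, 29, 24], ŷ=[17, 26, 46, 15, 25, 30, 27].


ȳ = 25.8571
SS_res = Σ(y-ŷ)² = 29
SS_tot = Σ(y-ȳ)² = 744.86
R² = 1 - SS_res/SS_tot = 1 - 0.0389 = 0.9611

0.9611


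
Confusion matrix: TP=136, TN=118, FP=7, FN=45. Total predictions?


Total = TP + TN + FP + FN
= 136 + 118 + 7 + 45
= 306
(Predicted positive: 143, predicted negative: 163)

306


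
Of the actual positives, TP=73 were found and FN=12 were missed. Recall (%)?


Recall = TP/(TP+FN)
= 73/(73+12)
= 73/85 = 85.88%

85.88%


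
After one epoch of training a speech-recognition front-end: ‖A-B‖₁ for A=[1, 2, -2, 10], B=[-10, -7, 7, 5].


d = |1+ 10| + |2+ 7| + |-2-7| + |10-5|
  = 11 + 9 + 9 + 5
  = 34

34


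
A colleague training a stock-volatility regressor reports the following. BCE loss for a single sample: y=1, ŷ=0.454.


BCE = -[y·ln(p) + (1-y)·ln(1-p)]
= -1·ln(0.454) - 0
= -ln(0.454) = 0.7897

0.7897


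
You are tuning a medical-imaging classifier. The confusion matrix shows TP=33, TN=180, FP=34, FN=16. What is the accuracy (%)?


Accuracy = (TP+TN)/(TP+TN+FP+FN)
= (33+180)/(263)
= 213/263 = 80.99%

80.99%


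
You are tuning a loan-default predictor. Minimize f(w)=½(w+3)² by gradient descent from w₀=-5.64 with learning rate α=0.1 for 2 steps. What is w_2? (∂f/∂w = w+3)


step 1: grad = -5.64+3 = -2.64; w = -5.64 - 0.1·(-2.64) = -5.376
step 2: grad = -5.376+3 = -2.376; w = -5.376 - 0.1·(-2.376) = -5.1384

-5.1384


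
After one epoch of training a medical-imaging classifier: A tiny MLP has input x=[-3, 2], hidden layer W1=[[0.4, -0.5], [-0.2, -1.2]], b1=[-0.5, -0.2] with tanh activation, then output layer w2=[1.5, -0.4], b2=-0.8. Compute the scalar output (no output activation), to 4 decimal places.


z1[0] = (0.4)·(-3) + (-0.5)·(2) - 0.5 = -2.7
z1[1] = (-0.2)·(-3) + (-1.2)·(2) - 0.2 = -2.0
h = tanh(z1) = [-0.991, -0.964]
output = (1.5)·(-0.991) + (-0.4)·(-0.964) - 0.8 = -1.9009

-1.9009


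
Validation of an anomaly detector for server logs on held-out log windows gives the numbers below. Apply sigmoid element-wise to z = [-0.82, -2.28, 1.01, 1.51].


σ(-0.82) = 1/(1+e^0.82) = 0.3058
σ(-2.28) = 1/(1+e^2.28) = 0.0928
σ(1.01) = 1/(1+e^-1.01) = 0.733
σ(1.51) = 1/(1+e^-1.51) = 0.8191
result = [0.3058, 0.0928, 0.733, 0.8191]

[0.3058, 0.0928, 0.733, 0.8191]


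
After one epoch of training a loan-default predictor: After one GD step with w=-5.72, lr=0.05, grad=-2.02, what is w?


w_new = w - α·∇
= -5.72 - 0.05·-2.02
= -5.72 + 0.101
= -5.619

-5.619


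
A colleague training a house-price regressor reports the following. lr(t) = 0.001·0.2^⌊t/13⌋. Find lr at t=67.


n_drops = ⌊67/13⌋ = 5
lr = 0.001·0.2^5 = 0.001·0.00032 = 0.00000032

0.00000032


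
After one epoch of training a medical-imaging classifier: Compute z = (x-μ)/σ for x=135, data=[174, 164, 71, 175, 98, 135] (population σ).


μ = 136.1667, σ = 39.6208
z = (135 - 136.1667)/39.6208 = -0.0294

-0.0294


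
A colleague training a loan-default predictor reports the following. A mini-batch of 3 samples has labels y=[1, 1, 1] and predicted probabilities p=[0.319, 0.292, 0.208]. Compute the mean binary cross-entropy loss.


L[0] = -ln(0.319) = 1.1426
L[1] = -ln(0.292) = 1.231
L[2] = -ln(0.208) = 1.5702
mean = (1.1426 + 1.231 + 1.5702)/3 = 1.3146

1.3146


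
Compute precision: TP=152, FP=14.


Precision = TP/(TP+FP)
= 152/(152+14)
= 152/166 = 91.57%

91.57%


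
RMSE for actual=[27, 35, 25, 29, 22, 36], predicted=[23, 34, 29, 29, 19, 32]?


MSE = 58/6 = 9.6667
RMSE = √(58/6) = 3.1091

3.1091


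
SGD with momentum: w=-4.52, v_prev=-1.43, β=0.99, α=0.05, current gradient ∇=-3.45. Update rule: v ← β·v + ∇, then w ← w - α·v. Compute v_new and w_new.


v_new = 0.99·-1.43 - 3.45 = -1.4157 - 3.45 = -4.8657
w_new = -4.52 - 0.05·-4.8657 = -4.52 + 0.243285 = -4.276715

v_new=-4.8657, w_new=-4.276715


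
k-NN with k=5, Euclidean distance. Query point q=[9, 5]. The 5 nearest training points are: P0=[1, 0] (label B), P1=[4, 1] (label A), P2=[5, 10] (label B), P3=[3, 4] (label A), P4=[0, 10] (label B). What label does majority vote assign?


d(q,P0) = 9.434  (label B)
d(q,P1) = 6.4031  (label A)
d(q,P2) = 6.4031  (label B)
d(q,P3) = 6.0828  (label A)
d(q,P4) = 10.2956  (label B)
Votes: A=2, B=3
Majority → B

B


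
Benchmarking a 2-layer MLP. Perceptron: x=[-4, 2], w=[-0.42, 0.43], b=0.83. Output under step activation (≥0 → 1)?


z = (-4)·(-0.42) + (2)·(0.43) + 0.83
  = 3.37
step(z) = 1 (z≥0)

1


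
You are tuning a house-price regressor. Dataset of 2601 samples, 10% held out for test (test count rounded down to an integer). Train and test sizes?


Test = ⌊2601·10/100⌋ = 260
Train = 2601 - 260 = 2341

Train: 2341, Test: 260


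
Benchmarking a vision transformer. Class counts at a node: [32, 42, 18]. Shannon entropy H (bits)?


Probabilities: [32/92, 42/92, 18/92] ≈ [0.3478, 0.4565, 0.1957]
H = -((32/92)·log₂(32/92) + (42/92)·log₂(42/92) + (18/92)·log₂(18/92))
  = 1.5069 bits

1.5069 bits


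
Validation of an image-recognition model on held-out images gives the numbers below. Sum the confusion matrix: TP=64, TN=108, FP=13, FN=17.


Total = TP + TN + FP + FN
= 64 + 108 + 13 + 17
= 202
(Predicted positive: 77, predicted negative: 125)

202


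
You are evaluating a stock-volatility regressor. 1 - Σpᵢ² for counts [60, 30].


Probabilities: [60/90, 30/90] ≈ [0.6667, 0.3333]
Σpᵢ² = (3600 + 900)/90² = 4500/8100
Gini = 1 - Σpᵢ² = 1 - 4500/8100 = 0.4444

0.4444


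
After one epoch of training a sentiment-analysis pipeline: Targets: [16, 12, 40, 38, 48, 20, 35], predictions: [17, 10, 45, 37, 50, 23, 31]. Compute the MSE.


Squared errors: (16-17)²=1, (12-10)²=4, (40-45)²=25, (38-37)²=1, (48-50)²=4, (20-23)²=9, (35-31)²=16
Sum = 60
MSE = 60/7 = 60/7

60/7


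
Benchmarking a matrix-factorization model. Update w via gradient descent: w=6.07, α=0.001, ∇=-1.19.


w_new = w - α·∇
= 6.07 - 0.001·-1.19
= 6.07 + 0.00119
= 6.07119

6.07119


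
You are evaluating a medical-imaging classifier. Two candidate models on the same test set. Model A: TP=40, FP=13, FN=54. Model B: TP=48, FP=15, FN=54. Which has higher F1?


Model A: P=40/53=0.7547, R=40/94=0.4255, F1=2PR/(P+R)=2TP/(2TP+FP+FN)=80/147=0.5442
Model B: P=48/63=0.7619, R=48/102=0.4706, F1=2PR/(P+R)=2TP/(2TP+FP+FN)=96/165=0.5818
0.5442 < 0.5818 → Model B

Model B


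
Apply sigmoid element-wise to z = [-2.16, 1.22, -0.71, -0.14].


σ(-2.16) = 1/(1+e^2.16) = 0.1034
σ(1.22) = 1/(1+e^-1.22) = 0.7721
σ(-0.71) = 1/(1+e^0.71) = 0.3296
σ(-0.14) = 1/(1+e^0.14) = 0.4651
result = [0.1034, 0.7721, 0.3296, 0.4651]

[0.1034, 0.7721, 0.3296, 0.4651]


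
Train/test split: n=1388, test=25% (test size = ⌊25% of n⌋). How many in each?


Test = ⌊1388·25/100⌋ = 347
Train = 1388 - 347 = 1041

Train: 1041, Test: 347


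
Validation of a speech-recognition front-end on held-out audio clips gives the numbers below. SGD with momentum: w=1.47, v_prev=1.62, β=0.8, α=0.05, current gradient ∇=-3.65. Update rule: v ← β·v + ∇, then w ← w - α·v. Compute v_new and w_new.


v_new = 0.8·1.62 - 3.65 = 1.296 - 3.65 = -2.354
w_new = 1.47 - 0.05·-2.354 = 1.47 + 0.1177 = 1.5877

v_new=-2.354, w_new=1.5877


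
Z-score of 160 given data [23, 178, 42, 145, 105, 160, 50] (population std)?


μ = 100.4286, σ = 57.9725
z = (160 - 100.4286)/57.9725 = 1.0276

1.0276


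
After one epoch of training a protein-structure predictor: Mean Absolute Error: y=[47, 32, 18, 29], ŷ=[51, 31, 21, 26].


Absolute errors: |47-51|=4, |32-31|=1, |18-21|=3, |29-26|=3
Sum = 11
MAE = 11/4 = 11/4

11/4


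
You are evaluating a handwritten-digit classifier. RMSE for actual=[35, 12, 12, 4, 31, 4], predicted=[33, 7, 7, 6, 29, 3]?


MSE = 63/6 = 10.5
RMSE = √(63/6) = 3.2404

3.2404


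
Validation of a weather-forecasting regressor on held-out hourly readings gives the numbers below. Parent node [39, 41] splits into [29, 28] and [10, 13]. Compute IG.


Parent = [39, 41], H_parent = 0.9995
H_left = 0.9998 (n=57), H_right = 0.9877 (n=23)
H_children = (57/80)·0.9998 + (23/80)·0.9877 = 0.9963
IG = 0.9995 - 0.9963 = 0.0032

0.0032


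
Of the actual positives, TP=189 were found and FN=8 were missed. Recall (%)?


Recall = TP/(TP+FN)
= 189/(189+8)
= 189/197 = 95.94%

95.94%


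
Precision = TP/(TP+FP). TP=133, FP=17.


Precision = TP/(TP+FP)
= 133/(133+17)
= 133/150 = 88.67%

88.67%


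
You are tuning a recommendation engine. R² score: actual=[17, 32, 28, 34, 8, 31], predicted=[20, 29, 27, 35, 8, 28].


ȳ = 25
SS_res = Σ(y-ŷ)² = 29
SS_tot = Σ(y-ȳ)² = 528
R² = 1 - SS_res/SS_tot = 1 - 0.0549 = 0.9451

0.9451


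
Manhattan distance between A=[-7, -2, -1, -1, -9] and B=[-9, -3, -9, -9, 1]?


d = |-7+ 9| + |-2+ 3| + |-1+ 9| + |-1+ 9| + |-9-1|
  = 2 + 1 + 8 + 8 + 10
  = 29

29


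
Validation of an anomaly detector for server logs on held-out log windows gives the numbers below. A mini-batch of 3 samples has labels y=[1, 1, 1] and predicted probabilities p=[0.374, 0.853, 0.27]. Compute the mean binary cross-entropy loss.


L[0] = -ln(0.374) = 0.9835
L[1] = -ln(0.853) = 0.159
L[2] = -ln(0.27) = 1.3093
mean = (0.9835 + 0.159 + 1.3093)/3 = 0.8173

0.8173


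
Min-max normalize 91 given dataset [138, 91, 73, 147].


min=73, max=147
(91-73)/(147-73) = 18/74 = 0.2432

0.2432


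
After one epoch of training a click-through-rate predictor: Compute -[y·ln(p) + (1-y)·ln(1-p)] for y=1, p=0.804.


BCE = -[y·ln(p) + (1-y)·ln(1-p)]
= -1·ln(0.804) - 0
= -ln(0.804) = 0.2182

0.2182


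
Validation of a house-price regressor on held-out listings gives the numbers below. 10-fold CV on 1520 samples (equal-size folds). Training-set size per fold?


Fold size = 1520/10 = 152
Training per fold = 1520 - 152 = 1368

1368


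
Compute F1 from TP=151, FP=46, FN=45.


Precision = 151/197 = 0.7665
Recall = 151/196 = 0.7704
F1 = 2·P·R/(P+R) = 2·TP/(2·TP+FP+FN) = 302/(302+46+45) = 302/393 = 0.7684

0.7684


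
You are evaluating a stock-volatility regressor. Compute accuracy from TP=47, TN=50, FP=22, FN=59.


Accuracy = (TP+TN)/(TP+TN+FP+FN)
= (47+50)/(178)
= 97/178 = 54.49%

54.49%


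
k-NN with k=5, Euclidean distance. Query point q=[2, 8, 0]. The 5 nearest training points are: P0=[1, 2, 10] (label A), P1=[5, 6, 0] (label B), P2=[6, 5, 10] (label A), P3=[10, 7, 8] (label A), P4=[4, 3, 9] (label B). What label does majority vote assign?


d(q,P0) = 11.7047  (label A)
d(q,P1) = 3.6056  (label B)
d(q,P2) = 11.1803  (label A)
d(q,P3) = 11.3578  (label A)
d(q,P4) = 10.4881  (label B)
Votes: A=3, B=2
Majority → A

A


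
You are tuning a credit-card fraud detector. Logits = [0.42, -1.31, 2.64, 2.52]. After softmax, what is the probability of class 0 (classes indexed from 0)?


Exponentials: e^0.42=1.522, e^-1.31=0.2698, e^2.64=14.0132, e^2.52=12.4286
Sum = 28.2336
Softmax = [0.0539, 0.0096, 0.4963, 0.4402]
p[0] = 1.522/28.2336 = 0.0539

0.0539


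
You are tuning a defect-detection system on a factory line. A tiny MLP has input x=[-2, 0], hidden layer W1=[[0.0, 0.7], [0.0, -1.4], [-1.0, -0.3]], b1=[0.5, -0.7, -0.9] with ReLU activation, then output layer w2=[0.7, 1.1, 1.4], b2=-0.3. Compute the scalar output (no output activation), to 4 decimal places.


z1[0] = (0.0)·(-2) + (0.7)·(0) + 0.5 = 0.5
z1[1] = (0.0)·(-2) + (-1.4)·(0) - 0.7 = -0.7
z1[2] = (-1.0)·(-2) + (-0.3)·(0) - 0.9 = 1.1
h = ReLU(z1) = [0.5, 0.0, 1.1]
output = (0.7)·(0.5) + (1.1)·(0.0) + (1.4)·(1.1) - 0.3 = 1.59

1.59


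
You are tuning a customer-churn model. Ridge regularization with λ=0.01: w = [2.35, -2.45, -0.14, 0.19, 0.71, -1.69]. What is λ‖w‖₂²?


‖w‖₂² = (2.35)² + (-2.45)² + (-0.14)² + (0.19)² + (0.71)² + (-1.69)²
     = 5.5225 + 6.0025 + 0.0196 + 0.0361 + 0.5041 + 2.8561
     = 14.9409
λ·‖w‖₂² = 0.01·14.9409 = 0.149409

0.149409


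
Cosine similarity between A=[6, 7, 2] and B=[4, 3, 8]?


A·B = 6·4 + 7·3 + 2·8 = 61
‖A‖ = √89 = 9.434, ‖B‖ = √89 = 9.434
cos = 61/(√89·√89) = 61/√7921 = 0.6854

0.6854


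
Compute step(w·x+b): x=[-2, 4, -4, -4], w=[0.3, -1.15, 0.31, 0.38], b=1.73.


z = (-2)·(0.3) + (4)·(-1.15) + (-4)·(0.31) + (-4)·(0.38) + 1.73
  = -6.23
step(z) = 0 (z<0)

0


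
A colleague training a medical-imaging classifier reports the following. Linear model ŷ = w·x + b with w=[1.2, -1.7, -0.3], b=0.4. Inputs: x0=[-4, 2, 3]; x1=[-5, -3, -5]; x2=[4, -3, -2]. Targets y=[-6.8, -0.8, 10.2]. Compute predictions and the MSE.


ŷ0 = (1.2)·(-4) + (-1.7)·(2) + (-0.3)·(3) + 0.4 = -8.7
ŷ1 = (1.2)·(-5) + (-1.7)·(-3) + (-0.3)·(-5) + 0.4 = 1.0
ŷ2 = (1.2)·(4) + (-1.7)·(-3) + (-0.3)·(-2) + 0.4 = 10.9
errors² = [3.61, 3.24, 0.49]
MSE = 7.3400/3 = 2.4467

2.4467


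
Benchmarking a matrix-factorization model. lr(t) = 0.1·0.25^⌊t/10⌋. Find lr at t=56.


n_drops = ⌊56/10⌋ = 5
lr = 0.1·0.25^5 = 0.1·0.0009765625 = 0.00009765625

0.00009765625


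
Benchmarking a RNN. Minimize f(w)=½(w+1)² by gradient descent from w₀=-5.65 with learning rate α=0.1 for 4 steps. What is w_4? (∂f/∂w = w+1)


step 1: grad = -5.65+1 = -4.65; w = -5.65 - 0.1·(-4.65) = -5.185
step 2: grad = -5.185+1 = -4.185; w = -5.185 - 0.1·(-4.185) = -4.7665
step 3: grad = -4.7665+1 = -3.7665; w = -4.7665 - 0.1·(-3.7665) = -4.38985
step 4: grad = -4.38985+1 = -3.38985; w = -4.38985 - 0.1·(-3.38985) = -4.050865

-4.050865


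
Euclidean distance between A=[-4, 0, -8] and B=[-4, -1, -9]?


d = √((-4+ 4)² + (0+ 1)² + (-8+ 9)²)
  = √(0 + 1 + 1)
  = √2 = 1.4142

1.4142


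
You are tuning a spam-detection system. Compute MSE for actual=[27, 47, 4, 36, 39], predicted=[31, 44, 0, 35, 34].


Squared errors: (27-31)²=16, (47-44)²=9, (4-0)²=16, (36-35)²=1, (39-34)²=25
Sum = 67
MSE = 67/5 = 67/5

67/5


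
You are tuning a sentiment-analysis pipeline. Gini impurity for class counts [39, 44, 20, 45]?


Probabilities: [39/148, 44/148, 20/148, 45/148] ≈ [0.2635, 0.2973, 0.1351, 0.3041]
Σpᵢ² = (1521 + 1936 + 400 + 2025)/148² = 5882/21904
Gini = 1 - Σpᵢ² = 1 - 5882/21904 = 0.7315

0.7315


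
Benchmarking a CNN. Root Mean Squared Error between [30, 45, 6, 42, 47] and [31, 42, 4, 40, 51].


MSE = 34/5 = 6.8
RMSE = √(34/5) = 2.6077

2.6077


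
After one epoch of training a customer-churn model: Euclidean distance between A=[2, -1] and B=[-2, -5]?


d = √((2+ 2)² + (-1+ 5)²)
  = √(16 + 16)
  = √32 = 5.6569

5.6569


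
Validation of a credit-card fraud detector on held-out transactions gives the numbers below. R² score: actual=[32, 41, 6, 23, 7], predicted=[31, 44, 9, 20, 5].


ȳ = 21.8
SS_res = Σ(y-ŷ)² = 32
SS_tot = Σ(y-ȳ)² = 942.8
R² = 1 - SS_res/SS_tot = 1 - 0.0339 = 0.9661

0.9661
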